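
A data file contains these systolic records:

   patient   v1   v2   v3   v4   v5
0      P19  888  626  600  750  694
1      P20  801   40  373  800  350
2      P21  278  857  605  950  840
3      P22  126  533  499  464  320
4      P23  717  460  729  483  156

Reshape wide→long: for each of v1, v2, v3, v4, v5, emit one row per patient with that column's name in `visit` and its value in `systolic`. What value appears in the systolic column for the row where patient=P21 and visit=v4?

950

Unpivoting turns each (patient, wide-column) pair into one long row.
The wide cell at row P21, column v4 holds 950, so the long row (P21, v4) has systolic=950.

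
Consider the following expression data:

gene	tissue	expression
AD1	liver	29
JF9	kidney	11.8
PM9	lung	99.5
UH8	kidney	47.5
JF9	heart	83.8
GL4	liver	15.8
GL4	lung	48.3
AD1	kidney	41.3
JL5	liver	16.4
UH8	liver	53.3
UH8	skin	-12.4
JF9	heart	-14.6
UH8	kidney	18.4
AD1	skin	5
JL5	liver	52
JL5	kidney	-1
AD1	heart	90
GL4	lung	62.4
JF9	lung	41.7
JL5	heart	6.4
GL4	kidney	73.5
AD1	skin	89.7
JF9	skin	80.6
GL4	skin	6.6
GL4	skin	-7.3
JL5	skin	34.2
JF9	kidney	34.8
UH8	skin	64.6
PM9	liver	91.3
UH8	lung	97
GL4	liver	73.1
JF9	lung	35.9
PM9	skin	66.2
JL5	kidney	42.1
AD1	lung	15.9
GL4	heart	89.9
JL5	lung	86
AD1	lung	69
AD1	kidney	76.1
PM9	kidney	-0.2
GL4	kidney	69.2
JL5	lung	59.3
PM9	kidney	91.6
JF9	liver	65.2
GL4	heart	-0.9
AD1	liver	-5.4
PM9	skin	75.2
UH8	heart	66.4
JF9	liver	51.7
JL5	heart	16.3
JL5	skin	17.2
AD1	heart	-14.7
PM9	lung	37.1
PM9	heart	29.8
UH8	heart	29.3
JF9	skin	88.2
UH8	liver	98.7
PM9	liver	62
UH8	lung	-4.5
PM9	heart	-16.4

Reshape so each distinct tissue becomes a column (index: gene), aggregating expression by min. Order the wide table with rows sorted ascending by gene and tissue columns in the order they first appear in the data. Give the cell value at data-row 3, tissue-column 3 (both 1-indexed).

With rows sorted ascending by gene, row 3 is gene=JF9. tissue columns in first-appearance order: liver, kidney, lung, heart, skin; column 3 is lung.
Long rows with gene=JF9, tissue=lung: min(41.7, 35.9) = 35.9.

35.9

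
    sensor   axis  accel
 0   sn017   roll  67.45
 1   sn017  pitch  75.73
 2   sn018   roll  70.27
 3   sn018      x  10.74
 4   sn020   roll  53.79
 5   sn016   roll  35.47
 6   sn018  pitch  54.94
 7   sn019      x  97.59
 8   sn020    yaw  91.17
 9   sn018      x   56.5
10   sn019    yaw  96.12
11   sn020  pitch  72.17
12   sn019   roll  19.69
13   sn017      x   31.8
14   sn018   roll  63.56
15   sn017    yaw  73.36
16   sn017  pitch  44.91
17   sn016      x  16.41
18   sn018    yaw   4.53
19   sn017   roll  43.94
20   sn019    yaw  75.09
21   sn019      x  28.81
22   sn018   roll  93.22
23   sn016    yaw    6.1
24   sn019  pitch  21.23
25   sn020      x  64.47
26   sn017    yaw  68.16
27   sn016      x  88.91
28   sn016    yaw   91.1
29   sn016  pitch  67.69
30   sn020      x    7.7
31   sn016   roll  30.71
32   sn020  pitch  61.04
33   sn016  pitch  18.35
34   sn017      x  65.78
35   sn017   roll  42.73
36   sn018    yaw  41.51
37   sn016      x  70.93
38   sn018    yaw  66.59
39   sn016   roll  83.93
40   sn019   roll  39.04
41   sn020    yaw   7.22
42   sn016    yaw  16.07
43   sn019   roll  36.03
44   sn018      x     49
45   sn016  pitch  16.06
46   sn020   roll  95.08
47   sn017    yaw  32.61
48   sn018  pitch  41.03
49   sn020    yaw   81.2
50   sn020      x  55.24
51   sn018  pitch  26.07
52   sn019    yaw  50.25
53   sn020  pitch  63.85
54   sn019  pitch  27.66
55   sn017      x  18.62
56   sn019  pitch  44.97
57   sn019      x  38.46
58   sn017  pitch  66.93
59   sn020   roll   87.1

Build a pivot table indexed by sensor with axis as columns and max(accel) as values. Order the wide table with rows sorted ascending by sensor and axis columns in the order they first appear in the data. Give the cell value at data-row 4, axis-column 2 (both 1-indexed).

With rows sorted ascending by sensor, row 4 is sensor=sn019. axis columns in first-appearance order: roll, pitch, x, yaw; column 2 is pitch.
Long rows with sensor=sn019, axis=pitch: max(21.23, 27.66, 44.97) = 44.97.

44.97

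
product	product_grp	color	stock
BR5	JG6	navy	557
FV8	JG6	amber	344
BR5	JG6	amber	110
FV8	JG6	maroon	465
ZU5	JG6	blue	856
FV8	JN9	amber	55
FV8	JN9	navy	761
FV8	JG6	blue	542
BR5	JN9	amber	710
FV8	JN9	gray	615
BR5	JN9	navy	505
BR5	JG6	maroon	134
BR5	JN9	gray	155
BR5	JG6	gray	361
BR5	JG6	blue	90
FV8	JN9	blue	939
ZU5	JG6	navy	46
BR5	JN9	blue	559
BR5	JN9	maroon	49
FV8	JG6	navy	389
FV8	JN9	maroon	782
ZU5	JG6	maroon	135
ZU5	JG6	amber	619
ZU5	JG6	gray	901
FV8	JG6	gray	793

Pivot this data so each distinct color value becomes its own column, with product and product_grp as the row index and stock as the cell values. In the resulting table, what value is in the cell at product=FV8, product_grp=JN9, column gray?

615

Wide layout: rows indexed by product and product_grp, columns are the 5 distinct color values (navy, amber, maroon, blue, gray).
Cell (product=FV8, product_grp=JN9, color=gray) draws from the long row where product=FV8, product_grp=JN9 and color=gray, which has stock=615.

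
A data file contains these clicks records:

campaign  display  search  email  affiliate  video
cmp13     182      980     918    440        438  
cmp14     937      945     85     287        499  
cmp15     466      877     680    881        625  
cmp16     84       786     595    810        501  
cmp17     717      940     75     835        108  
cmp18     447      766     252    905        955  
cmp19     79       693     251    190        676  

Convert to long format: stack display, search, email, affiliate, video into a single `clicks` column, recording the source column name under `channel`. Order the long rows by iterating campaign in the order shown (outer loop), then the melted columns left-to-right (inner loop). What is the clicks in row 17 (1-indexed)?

35 rows total (7 × 5). Row 17: index ⌊(17-1)/5⌋ = 3 into campaign → cmp16; (17-1) mod 5 = 1 into the melted columns → search.
So row 17 is (cmp16, search, 786); clicks = 786.

786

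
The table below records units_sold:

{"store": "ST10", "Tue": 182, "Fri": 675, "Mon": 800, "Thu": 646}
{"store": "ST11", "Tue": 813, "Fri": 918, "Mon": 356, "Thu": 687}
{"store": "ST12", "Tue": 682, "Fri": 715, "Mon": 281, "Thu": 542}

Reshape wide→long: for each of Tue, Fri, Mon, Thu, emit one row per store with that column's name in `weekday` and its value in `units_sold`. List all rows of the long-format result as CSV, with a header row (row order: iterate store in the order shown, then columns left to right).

store,weekday,units_sold
ST10,Tue,182
ST10,Fri,675
ST10,Mon,800
ST10,Thu,646
ST11,Tue,813
ST11,Fri,918
ST11,Mon,356
ST11,Thu,687
ST12,Tue,682
ST12,Fri,715
ST12,Mon,281
ST12,Thu,542

Each (store, column) pair becomes one row: 3 × 4 = 12 rows.
For example, (ST10, Tue) → units_sold=182.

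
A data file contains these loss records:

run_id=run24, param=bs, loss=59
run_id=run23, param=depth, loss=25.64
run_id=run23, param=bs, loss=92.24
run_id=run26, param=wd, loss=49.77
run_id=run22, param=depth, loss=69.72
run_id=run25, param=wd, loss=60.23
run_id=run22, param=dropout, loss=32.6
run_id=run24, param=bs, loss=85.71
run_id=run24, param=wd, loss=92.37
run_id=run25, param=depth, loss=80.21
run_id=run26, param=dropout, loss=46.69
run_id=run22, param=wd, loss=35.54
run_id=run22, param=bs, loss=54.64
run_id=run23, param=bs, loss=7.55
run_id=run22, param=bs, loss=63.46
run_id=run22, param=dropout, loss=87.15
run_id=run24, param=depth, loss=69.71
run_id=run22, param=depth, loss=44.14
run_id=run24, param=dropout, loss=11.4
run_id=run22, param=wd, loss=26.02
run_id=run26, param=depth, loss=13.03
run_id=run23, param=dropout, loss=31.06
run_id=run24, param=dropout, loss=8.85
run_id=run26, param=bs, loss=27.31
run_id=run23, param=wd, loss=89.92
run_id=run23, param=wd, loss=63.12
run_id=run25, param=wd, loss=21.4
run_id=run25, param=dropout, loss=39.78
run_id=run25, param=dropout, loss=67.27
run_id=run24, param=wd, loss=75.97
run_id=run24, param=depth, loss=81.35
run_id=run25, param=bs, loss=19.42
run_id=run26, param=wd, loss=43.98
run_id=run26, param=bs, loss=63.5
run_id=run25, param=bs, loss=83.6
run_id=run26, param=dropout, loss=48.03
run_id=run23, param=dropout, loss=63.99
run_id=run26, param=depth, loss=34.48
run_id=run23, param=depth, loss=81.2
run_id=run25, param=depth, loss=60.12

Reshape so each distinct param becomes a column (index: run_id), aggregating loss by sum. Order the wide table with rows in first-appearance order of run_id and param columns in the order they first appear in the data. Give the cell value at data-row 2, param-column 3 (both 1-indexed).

With rows in first-appearance order of run_id, row 2 is run_id=run23. param columns in first-appearance order: bs, depth, wd, dropout; column 3 is wd.
Long rows with run_id=run23, param=wd: 89.92 + 63.12 = 153.04.

153.04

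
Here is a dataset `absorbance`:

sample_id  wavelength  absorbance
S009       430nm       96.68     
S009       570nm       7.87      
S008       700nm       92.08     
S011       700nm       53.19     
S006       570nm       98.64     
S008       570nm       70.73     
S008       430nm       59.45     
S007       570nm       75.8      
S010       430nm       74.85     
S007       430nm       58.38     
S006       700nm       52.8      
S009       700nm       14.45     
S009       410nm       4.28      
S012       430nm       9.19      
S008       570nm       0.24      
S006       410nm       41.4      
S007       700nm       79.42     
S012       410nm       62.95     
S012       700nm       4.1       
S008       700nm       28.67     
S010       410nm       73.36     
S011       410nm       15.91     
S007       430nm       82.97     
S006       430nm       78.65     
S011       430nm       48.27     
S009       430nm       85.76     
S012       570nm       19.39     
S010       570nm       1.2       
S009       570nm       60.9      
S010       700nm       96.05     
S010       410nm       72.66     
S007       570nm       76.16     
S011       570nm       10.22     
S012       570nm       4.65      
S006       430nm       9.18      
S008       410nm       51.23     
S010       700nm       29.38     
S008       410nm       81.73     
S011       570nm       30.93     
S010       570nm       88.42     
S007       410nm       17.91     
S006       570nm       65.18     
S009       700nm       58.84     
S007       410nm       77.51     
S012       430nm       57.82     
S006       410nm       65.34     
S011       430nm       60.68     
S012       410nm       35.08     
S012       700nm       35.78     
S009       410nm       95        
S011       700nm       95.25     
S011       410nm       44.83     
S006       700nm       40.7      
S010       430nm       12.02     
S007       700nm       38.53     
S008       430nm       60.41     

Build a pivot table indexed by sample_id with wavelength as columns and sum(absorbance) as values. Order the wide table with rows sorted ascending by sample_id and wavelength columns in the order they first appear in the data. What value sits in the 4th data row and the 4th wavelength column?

With rows sorted ascending by sample_id, row 4 is sample_id=S009. wavelength columns in first-appearance order: 430nm, 570nm, 700nm, 410nm; column 4 is 410nm.
Long rows with sample_id=S009, wavelength=410nm: 4.28 + 95 = 99.28.

99.28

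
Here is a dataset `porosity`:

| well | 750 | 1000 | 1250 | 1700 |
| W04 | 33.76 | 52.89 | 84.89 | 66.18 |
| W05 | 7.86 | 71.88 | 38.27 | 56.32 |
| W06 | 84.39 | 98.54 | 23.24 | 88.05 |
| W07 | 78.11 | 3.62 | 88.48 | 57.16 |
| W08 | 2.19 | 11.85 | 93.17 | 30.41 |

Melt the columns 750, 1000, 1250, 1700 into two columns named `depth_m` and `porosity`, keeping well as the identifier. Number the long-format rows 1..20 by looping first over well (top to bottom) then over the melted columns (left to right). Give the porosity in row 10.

98.54

20 rows total (5 × 4). Row 10: index ⌊(10-1)/4⌋ = 2 into well → W06; (10-1) mod 4 = 1 into the melted columns → 1000.
So row 10 is (W06, 1000, 98.54); porosity = 98.54.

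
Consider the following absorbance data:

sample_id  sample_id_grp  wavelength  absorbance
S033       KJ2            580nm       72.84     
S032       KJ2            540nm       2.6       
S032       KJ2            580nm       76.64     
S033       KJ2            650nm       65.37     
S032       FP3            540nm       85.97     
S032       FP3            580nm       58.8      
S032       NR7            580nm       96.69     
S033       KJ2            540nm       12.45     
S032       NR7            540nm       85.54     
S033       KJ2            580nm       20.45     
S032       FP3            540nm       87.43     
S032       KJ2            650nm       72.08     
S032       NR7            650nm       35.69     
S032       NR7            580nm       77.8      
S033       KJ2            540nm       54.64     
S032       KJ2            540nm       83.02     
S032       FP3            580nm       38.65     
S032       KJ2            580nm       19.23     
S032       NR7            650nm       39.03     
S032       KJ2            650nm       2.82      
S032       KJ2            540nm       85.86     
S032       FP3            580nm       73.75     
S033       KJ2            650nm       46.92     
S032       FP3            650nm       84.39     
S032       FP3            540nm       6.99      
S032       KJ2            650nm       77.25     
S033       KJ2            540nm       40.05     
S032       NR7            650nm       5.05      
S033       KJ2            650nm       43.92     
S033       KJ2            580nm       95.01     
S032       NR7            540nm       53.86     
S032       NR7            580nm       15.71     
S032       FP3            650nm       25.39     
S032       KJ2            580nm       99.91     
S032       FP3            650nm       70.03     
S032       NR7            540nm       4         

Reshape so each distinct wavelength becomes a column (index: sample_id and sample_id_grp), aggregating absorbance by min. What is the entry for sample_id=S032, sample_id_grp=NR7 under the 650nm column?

Rows with sample_id=S032, sample_id_grp=NR7 and wavelength=650nm: absorbance values are 35.69, 39.03, 5.05.
min(35.69, 39.03, 5.05) = 5.05.

5.05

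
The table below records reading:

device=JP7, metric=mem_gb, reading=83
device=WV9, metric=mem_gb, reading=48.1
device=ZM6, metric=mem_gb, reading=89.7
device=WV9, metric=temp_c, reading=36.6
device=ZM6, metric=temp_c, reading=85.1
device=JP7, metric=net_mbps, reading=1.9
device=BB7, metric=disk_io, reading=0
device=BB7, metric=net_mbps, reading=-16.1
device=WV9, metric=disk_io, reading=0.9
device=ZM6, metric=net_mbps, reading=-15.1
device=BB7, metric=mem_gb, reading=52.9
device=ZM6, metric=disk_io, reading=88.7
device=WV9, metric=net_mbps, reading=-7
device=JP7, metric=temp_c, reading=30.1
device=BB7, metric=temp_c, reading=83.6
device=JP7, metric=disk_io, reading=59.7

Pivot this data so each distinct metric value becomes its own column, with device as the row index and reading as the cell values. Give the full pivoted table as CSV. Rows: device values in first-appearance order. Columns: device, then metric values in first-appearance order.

Columns: device plus the 4 distinct metric values (mem_gb, temp_c, net_mbps, disk_io).
For example, row JP7 column mem_gb takes reading=83 from the long row (JP7, mem_gb).

device,mem_gb,temp_c,net_mbps,disk_io
JP7,83,30.1,1.9,59.7
WV9,48.1,36.6,-7,0.9
ZM6,89.7,85.1,-15.1,88.7
BB7,52.9,83.6,-16.1,0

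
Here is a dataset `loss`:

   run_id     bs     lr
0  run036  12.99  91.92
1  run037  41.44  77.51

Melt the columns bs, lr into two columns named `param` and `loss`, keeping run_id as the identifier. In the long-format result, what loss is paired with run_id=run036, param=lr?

91.92

Unpivoting turns each (run_id, wide-column) pair into one long row.
The wide cell at row run036, column lr holds 91.92, so the long row (run036, lr) has loss=91.92.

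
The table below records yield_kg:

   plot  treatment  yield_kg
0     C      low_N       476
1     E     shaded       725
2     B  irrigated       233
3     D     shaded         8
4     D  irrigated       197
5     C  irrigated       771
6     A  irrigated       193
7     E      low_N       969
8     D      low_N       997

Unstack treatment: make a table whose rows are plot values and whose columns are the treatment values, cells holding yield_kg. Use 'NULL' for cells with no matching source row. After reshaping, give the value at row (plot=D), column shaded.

8

The long row with plot=D, treatment=shaded has yield_kg=8.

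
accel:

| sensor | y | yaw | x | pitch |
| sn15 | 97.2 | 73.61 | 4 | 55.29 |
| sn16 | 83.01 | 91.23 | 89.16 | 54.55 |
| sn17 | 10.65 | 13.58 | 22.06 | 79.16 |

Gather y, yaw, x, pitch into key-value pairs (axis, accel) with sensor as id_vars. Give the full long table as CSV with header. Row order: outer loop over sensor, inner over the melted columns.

sensor,axis,accel
sn15,y,97.2
sn15,yaw,73.61
sn15,x,4
sn15,pitch,55.29
sn16,y,83.01
sn16,yaw,91.23
sn16,x,89.16
sn16,pitch,54.55
sn17,y,10.65
sn17,yaw,13.58
sn17,x,22.06
sn17,pitch,79.16

Each (sensor, column) pair becomes one row: 3 × 4 = 12 rows.
For example, (sn15, y) → accel=97.2.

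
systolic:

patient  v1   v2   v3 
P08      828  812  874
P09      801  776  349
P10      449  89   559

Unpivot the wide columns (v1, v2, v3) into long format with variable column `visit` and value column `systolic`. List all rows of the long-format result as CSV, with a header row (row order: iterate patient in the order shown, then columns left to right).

Each (patient, column) pair becomes one row: 3 × 3 = 9 rows.
For example, (P08, v1) → systolic=828.

patient,visit,systolic
P08,v1,828
P08,v2,812
P08,v3,874
P09,v1,801
P09,v2,776
P09,v3,349
P10,v1,449
P10,v2,89
P10,v3,559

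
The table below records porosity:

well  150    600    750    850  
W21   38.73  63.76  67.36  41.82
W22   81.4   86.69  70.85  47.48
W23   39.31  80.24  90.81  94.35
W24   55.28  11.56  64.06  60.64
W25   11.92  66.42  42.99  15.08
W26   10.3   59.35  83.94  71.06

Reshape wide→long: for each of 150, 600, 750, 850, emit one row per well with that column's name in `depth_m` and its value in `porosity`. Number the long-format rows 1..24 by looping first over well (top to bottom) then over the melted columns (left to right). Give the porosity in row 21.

24 rows total (6 × 4). Row 21: index ⌊(21-1)/4⌋ = 5 into well → W26; (21-1) mod 4 = 0 into the melted columns → 150.
So row 21 is (W26, 150, 10.3); porosity = 10.3.

10.3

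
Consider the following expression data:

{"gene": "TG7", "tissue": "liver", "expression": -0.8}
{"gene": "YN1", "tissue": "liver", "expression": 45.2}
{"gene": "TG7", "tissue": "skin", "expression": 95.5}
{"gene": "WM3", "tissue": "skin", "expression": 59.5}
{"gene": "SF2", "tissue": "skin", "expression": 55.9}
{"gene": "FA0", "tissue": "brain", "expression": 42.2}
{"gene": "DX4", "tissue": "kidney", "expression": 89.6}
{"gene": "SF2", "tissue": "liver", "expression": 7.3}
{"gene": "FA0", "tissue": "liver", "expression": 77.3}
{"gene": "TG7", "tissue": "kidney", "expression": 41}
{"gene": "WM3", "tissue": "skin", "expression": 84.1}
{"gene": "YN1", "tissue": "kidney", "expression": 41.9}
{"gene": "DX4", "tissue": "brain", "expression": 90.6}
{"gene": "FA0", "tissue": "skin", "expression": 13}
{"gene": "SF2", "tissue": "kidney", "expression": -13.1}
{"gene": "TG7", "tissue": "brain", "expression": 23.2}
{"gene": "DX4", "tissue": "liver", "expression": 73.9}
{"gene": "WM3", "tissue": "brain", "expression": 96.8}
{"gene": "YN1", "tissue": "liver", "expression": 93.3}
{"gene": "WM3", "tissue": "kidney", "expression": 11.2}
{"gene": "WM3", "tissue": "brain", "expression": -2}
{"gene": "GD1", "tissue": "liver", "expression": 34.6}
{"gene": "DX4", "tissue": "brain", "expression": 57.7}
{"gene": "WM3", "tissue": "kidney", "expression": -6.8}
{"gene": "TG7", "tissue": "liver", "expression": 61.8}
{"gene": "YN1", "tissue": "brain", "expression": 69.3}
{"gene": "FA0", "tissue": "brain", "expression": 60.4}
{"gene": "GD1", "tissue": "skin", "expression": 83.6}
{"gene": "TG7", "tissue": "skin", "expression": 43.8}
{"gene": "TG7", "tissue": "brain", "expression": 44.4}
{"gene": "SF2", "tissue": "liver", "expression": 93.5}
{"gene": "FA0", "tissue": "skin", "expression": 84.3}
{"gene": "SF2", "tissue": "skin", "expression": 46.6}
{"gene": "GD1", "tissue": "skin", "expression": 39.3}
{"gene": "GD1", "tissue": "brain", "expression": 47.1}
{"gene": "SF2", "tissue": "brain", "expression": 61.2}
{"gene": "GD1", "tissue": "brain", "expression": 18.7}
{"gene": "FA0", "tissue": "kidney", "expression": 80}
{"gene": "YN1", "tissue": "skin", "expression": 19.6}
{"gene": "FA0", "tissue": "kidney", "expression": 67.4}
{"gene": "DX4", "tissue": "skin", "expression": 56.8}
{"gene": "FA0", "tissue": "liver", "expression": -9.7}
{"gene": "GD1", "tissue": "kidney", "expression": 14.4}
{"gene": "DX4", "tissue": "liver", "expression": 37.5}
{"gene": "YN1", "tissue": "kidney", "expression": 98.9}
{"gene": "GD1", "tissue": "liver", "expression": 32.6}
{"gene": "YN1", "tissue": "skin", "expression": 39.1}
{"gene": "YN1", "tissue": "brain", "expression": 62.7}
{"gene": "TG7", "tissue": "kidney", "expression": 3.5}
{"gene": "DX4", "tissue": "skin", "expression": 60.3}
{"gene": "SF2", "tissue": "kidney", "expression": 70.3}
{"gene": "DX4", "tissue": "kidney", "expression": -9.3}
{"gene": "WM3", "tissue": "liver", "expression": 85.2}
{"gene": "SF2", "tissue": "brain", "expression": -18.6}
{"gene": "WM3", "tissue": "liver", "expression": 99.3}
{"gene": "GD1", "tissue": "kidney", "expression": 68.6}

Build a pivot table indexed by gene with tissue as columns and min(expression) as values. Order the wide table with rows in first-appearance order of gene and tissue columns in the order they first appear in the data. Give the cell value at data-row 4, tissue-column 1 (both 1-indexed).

7.3

With rows in first-appearance order of gene, row 4 is gene=SF2. tissue columns in first-appearance order: liver, skin, brain, kidney; column 1 is liver.
Long rows with gene=SF2, tissue=liver: min(7.3, 93.5) = 7.3.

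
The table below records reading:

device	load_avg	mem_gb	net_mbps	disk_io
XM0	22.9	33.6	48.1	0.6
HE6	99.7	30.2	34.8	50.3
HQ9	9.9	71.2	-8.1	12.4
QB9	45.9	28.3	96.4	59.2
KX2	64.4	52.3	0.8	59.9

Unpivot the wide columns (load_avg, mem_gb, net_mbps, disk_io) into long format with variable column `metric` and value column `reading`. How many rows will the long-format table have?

5 device values × 4 melted columns = 20 rows.

20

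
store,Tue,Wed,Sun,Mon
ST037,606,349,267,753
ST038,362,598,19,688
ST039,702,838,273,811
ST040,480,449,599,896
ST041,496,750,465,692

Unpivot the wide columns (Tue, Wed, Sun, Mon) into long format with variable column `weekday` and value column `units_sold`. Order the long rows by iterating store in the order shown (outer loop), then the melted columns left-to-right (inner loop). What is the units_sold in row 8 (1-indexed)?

20 rows total (5 × 4). Row 8: index ⌊(8-1)/4⌋ = 1 into store → ST038; (8-1) mod 4 = 3 into the melted columns → Mon.
So row 8 is (ST038, Mon, 688); units_sold = 688.

688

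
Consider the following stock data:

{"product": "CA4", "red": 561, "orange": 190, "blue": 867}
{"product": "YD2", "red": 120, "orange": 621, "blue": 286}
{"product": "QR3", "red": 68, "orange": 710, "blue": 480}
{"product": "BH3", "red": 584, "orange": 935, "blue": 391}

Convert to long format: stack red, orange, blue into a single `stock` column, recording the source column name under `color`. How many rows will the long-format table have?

4 product values × 3 melted columns = 12 rows.

12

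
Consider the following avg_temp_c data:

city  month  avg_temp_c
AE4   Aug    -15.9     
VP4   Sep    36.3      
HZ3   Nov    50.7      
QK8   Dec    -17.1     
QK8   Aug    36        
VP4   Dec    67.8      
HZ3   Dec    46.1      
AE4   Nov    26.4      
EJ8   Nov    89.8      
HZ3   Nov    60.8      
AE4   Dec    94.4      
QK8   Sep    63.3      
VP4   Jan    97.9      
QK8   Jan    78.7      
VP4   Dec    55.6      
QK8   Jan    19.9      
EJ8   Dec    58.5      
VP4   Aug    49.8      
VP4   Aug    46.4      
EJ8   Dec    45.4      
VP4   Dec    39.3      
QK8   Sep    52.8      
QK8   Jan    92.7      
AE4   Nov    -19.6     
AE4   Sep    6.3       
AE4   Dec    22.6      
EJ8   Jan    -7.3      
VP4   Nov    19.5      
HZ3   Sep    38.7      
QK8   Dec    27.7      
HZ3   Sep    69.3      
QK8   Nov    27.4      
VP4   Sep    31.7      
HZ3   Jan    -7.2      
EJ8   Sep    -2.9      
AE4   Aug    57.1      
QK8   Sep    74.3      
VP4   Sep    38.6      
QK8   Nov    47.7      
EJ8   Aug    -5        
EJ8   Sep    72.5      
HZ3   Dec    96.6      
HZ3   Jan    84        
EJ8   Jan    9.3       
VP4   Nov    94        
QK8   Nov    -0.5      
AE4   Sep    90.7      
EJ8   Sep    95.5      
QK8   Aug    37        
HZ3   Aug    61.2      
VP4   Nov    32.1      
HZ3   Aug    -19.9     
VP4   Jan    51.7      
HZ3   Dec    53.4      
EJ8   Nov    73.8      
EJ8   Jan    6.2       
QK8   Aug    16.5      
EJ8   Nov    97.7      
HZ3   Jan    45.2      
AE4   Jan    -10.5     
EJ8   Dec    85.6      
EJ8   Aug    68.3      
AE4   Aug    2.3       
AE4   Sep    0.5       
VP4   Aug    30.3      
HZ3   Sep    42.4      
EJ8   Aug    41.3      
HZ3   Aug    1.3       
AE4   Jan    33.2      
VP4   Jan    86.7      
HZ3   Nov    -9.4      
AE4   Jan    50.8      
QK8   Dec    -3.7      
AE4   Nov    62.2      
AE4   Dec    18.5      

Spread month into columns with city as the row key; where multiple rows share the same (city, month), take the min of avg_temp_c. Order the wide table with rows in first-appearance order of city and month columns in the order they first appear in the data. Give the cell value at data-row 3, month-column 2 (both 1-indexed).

With rows in first-appearance order of city, row 3 is city=HZ3. month columns in first-appearance order: Aug, Sep, Nov, Dec, Jan; column 2 is Sep.
Long rows with city=HZ3, month=Sep: min(38.7, 69.3, 42.4) = 38.7.

38.7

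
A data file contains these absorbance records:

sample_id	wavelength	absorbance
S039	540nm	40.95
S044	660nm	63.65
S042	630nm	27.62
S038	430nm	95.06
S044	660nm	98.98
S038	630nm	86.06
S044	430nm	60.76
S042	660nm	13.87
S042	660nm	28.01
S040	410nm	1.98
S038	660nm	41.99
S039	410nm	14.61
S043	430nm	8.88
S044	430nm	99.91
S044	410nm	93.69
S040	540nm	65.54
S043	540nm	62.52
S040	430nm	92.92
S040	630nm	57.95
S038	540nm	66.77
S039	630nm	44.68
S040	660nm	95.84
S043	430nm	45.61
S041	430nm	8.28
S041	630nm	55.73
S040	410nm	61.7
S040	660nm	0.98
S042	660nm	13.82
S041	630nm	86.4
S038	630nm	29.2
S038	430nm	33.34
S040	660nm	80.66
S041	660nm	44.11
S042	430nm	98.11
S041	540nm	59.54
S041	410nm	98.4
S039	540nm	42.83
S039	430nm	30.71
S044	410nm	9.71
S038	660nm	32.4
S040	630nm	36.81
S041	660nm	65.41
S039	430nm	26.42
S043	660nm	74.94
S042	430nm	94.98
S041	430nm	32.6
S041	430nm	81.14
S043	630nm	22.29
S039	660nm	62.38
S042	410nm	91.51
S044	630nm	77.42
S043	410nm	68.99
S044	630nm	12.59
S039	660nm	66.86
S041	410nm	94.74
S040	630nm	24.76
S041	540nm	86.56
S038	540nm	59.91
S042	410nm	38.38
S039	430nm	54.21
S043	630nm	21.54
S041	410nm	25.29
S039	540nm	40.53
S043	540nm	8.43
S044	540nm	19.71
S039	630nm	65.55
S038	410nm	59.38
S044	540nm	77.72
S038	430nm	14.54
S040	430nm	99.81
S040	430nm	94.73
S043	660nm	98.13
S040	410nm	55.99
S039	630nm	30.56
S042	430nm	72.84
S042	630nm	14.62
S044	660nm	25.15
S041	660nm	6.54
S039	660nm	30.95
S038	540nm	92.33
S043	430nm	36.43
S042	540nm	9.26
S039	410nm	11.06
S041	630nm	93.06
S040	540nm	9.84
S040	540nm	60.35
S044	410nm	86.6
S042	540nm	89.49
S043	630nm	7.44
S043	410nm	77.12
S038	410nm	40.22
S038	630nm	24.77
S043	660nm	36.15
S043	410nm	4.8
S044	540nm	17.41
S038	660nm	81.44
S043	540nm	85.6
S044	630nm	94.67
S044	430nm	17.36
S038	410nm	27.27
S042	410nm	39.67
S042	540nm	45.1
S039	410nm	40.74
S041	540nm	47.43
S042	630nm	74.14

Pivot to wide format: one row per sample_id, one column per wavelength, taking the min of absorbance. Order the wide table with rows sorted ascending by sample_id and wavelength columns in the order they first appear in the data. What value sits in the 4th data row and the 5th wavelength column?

With rows sorted ascending by sample_id, row 4 is sample_id=S041. wavelength columns in first-appearance order: 540nm, 660nm, 630nm, 430nm, 410nm; column 5 is 410nm.
Long rows with sample_id=S041, wavelength=410nm: min(98.4, 94.74, 25.29) = 25.29.

25.29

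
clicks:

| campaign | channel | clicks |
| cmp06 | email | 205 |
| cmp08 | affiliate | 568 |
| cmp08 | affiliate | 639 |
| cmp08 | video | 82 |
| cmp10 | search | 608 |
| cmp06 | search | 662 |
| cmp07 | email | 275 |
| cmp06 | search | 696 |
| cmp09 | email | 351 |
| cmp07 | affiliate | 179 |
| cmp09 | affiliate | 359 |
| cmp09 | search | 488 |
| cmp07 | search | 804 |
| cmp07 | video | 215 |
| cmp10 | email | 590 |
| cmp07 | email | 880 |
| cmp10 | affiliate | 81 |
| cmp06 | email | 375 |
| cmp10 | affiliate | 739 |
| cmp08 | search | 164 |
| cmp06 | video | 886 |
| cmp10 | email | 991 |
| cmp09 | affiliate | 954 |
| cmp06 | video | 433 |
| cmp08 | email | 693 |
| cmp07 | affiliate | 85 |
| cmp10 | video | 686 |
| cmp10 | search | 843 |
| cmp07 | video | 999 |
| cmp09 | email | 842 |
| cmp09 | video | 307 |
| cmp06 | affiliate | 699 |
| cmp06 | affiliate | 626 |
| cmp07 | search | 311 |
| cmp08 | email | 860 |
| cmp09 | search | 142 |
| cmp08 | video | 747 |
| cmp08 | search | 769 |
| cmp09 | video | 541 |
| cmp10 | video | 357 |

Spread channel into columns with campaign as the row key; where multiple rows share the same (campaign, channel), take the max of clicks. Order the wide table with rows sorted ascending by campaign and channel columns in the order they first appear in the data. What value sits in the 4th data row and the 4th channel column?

488

With rows sorted ascending by campaign, row 4 is campaign=cmp09. channel columns in first-appearance order: email, affiliate, video, search; column 4 is search.
Long rows with campaign=cmp09, channel=search: max(488, 142) = 488.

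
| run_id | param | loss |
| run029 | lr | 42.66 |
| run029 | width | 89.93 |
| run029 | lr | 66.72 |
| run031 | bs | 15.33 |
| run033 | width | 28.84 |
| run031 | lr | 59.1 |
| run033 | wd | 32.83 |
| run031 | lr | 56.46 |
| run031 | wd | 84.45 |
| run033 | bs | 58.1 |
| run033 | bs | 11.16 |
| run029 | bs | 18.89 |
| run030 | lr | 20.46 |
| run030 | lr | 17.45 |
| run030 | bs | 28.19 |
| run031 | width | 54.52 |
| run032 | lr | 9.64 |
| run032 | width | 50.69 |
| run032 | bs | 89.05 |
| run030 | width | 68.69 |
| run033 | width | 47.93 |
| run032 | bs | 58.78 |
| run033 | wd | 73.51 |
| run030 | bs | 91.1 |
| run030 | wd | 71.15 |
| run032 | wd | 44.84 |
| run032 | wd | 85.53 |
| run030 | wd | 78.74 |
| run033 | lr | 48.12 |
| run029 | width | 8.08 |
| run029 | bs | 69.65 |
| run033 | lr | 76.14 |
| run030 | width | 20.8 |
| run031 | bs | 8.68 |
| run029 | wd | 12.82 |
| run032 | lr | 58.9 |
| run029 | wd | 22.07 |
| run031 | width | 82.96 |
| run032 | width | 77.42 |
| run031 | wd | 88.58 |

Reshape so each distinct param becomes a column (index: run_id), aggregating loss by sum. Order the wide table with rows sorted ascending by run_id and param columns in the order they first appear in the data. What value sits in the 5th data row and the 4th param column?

With rows sorted ascending by run_id, row 5 is run_id=run033. param columns in first-appearance order: lr, width, bs, wd; column 4 is wd.
Long rows with run_id=run033, param=wd: 32.83 + 73.51 = 106.34.

106.34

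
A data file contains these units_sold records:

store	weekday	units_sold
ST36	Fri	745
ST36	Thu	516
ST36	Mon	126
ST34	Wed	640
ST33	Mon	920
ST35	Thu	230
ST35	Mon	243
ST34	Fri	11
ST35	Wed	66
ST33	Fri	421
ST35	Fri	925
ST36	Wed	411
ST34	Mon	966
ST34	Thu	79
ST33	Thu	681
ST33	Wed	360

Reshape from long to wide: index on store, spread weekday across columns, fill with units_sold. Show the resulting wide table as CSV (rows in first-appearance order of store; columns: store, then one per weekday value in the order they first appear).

store,Fri,Thu,Mon,Wed
ST36,745,516,126,411
ST34,11,79,966,640
ST33,421,681,920,360
ST35,925,230,243,66

Columns: store plus the 4 distinct weekday values (Fri, Thu, Mon, Wed).
For example, row ST36 column Fri takes units_sold=745 from the long row (ST36, Fri).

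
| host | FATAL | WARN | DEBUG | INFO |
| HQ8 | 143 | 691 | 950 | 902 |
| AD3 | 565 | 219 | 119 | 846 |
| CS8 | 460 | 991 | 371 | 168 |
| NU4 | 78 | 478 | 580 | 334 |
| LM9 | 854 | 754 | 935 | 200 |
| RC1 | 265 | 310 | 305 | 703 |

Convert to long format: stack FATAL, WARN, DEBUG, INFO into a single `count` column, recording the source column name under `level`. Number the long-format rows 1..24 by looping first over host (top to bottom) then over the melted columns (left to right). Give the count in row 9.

24 rows total (6 × 4). Row 9: index ⌊(9-1)/4⌋ = 2 into host → CS8; (9-1) mod 4 = 0 into the melted columns → FATAL.
So row 9 is (CS8, FATAL, 460); count = 460.

460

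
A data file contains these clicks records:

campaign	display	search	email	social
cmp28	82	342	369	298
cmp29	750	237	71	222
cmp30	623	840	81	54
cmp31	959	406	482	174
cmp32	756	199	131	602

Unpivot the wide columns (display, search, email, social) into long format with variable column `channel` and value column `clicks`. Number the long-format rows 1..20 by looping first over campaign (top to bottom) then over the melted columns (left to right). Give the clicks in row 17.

756

20 rows total (5 × 4). Row 17: index ⌊(17-1)/4⌋ = 4 into campaign → cmp32; (17-1) mod 4 = 0 into the melted columns → display.
So row 17 is (cmp32, display, 756); clicks = 756.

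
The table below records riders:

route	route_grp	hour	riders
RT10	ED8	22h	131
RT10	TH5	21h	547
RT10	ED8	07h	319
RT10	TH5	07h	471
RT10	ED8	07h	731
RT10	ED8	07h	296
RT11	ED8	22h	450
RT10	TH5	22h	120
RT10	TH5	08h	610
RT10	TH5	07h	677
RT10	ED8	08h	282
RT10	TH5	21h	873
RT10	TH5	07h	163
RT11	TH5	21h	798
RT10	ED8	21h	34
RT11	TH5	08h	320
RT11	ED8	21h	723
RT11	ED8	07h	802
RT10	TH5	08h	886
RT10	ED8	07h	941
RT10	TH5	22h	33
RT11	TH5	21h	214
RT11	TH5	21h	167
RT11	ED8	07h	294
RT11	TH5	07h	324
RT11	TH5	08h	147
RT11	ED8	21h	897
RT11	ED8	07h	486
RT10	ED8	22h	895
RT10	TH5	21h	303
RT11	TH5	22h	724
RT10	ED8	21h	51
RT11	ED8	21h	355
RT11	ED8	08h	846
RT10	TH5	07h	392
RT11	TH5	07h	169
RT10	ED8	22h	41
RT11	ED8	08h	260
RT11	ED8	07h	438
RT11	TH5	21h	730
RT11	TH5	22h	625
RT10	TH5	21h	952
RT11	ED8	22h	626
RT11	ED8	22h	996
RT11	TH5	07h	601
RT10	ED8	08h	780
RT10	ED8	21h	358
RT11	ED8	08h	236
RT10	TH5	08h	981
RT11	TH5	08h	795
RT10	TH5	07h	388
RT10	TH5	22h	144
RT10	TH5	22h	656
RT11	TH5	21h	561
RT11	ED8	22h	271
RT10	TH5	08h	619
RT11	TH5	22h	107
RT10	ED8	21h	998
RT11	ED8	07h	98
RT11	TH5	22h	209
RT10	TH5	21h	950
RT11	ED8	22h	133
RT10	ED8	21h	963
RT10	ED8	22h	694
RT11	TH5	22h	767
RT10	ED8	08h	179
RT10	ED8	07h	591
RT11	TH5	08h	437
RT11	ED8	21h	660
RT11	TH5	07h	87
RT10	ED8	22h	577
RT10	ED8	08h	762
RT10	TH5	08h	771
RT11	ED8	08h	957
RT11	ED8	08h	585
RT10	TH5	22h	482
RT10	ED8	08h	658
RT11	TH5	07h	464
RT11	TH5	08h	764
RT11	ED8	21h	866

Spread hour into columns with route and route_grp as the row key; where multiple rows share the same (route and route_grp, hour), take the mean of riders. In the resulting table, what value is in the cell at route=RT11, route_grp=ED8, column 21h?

Rows with route=RT11, route_grp=ED8 and hour=21h: riders values are 723, 897, 355, 660, 866.
(723 + 897 + 355 + 660 + 866) / 5 = 700.20.

700.20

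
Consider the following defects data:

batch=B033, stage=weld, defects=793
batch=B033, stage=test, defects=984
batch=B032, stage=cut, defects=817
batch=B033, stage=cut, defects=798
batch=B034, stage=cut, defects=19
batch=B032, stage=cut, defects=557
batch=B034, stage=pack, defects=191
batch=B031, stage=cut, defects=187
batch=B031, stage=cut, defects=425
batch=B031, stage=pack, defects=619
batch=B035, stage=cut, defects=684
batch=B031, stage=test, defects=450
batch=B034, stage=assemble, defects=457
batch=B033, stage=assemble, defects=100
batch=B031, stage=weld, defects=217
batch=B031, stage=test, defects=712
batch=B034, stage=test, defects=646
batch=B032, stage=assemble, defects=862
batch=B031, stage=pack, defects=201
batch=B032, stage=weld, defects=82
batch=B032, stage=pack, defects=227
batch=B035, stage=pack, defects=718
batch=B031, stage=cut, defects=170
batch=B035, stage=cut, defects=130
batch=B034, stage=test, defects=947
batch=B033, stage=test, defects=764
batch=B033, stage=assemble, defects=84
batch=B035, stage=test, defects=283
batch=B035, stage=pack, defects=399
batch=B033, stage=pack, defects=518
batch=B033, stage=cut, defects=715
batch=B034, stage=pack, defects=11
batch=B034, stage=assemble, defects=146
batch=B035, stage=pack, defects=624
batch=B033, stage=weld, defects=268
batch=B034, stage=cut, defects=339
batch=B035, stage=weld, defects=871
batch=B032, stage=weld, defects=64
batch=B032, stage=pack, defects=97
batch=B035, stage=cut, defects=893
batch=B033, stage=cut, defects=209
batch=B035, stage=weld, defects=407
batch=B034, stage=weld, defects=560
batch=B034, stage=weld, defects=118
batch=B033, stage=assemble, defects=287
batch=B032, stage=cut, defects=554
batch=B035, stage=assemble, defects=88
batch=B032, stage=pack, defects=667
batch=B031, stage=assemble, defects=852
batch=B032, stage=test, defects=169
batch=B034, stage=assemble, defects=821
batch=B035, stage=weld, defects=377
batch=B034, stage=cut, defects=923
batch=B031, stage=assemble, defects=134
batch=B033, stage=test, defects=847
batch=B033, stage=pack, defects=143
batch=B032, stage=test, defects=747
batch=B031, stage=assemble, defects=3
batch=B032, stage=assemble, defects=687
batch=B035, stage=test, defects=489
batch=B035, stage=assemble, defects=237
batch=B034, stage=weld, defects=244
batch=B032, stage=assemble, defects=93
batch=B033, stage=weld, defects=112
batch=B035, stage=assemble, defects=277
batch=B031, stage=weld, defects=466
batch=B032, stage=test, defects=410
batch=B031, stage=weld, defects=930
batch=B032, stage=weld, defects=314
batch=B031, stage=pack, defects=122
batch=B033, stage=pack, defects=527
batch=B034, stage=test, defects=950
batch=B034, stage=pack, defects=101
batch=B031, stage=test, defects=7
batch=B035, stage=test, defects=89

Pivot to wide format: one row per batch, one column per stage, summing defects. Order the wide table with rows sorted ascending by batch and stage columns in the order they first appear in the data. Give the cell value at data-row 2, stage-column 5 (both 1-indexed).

1642

With rows sorted ascending by batch, row 2 is batch=B032. stage columns in first-appearance order: weld, test, cut, pack, assemble; column 5 is assemble.
Long rows with batch=B032, stage=assemble: 862 + 687 + 93 = 1642.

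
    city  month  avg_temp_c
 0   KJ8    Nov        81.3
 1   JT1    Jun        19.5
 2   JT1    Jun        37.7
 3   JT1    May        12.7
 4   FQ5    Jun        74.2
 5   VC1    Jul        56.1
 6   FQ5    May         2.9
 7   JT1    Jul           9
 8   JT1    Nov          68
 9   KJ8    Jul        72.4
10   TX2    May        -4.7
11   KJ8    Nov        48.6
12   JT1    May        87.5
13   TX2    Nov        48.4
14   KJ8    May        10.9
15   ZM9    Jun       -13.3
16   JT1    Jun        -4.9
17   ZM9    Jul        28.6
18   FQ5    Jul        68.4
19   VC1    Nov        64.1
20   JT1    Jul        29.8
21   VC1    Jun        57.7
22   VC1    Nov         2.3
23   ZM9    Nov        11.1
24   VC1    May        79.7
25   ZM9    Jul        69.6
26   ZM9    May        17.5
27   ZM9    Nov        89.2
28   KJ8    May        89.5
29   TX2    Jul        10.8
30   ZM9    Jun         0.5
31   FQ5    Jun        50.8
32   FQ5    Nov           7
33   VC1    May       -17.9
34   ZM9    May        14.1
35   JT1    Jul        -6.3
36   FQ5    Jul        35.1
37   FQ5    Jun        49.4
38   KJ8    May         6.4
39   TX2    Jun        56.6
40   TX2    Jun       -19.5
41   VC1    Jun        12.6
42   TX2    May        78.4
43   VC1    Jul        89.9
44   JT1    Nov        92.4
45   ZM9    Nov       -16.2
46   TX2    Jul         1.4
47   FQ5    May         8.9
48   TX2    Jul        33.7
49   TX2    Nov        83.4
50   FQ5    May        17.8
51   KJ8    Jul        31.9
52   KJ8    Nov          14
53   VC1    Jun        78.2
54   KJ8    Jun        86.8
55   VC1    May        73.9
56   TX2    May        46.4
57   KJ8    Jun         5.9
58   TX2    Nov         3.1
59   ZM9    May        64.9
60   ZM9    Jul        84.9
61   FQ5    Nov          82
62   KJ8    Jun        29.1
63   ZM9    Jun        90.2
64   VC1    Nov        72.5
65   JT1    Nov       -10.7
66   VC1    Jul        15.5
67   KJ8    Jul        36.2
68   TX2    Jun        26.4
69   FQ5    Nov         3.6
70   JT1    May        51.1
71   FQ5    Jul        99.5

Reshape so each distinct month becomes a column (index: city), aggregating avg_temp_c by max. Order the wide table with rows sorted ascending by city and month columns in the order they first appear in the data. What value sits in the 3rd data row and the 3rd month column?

With rows sorted ascending by city, row 3 is city=KJ8. month columns in first-appearance order: Nov, Jun, May, Jul; column 3 is May.
Long rows with city=KJ8, month=May: max(10.9, 89.5, 6.4) = 89.5.

89.5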